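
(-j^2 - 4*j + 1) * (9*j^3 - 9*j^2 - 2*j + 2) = -9*j^5 - 27*j^4 + 47*j^3 - 3*j^2 - 10*j + 2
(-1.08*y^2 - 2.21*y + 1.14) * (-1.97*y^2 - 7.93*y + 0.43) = 2.1276*y^4 + 12.9181*y^3 + 14.8151*y^2 - 9.9905*y + 0.4902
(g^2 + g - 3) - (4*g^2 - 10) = -3*g^2 + g + 7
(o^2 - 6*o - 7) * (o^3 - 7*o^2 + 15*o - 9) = o^5 - 13*o^4 + 50*o^3 - 50*o^2 - 51*o + 63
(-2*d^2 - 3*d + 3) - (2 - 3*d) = 1 - 2*d^2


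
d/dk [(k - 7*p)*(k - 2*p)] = 2*k - 9*p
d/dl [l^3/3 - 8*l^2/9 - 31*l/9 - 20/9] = l^2 - 16*l/9 - 31/9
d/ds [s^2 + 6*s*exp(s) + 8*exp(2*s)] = 6*s*exp(s) + 2*s + 16*exp(2*s) + 6*exp(s)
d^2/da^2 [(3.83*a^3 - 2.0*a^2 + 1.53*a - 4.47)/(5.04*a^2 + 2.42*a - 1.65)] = (1.13686837721616e-13*a^5 + 8.5265128291212e-14*a^4 + 235.07668*a^3 - 872.822052*a^2 - 188.214246*a - 125.372676)/(128.024064*a^6 + 184.415616*a^5 - 37.189152*a^4 - 106.575832*a^3 + 12.17502*a^2 + 19.76535*a - 4.492125)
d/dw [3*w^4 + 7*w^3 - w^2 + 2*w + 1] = 12*w^3 + 21*w^2 - 2*w + 2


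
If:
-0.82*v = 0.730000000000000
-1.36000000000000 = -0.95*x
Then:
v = -0.89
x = 1.43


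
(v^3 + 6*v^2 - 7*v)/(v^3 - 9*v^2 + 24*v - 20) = v*(v^2 + 6*v - 7)/(v^3 - 9*v^2 + 24*v - 20)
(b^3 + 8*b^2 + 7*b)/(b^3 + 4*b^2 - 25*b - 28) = b/(b - 4)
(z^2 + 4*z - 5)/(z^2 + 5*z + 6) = (z^2 + 4*z - 5)/(z^2 + 5*z + 6)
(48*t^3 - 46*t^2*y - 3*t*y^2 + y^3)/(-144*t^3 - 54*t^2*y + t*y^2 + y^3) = (-t + y)/(3*t + y)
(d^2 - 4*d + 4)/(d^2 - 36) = (d^2 - 4*d + 4)/(d^2 - 36)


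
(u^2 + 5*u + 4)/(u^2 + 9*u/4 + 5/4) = 4*(u + 4)/(4*u + 5)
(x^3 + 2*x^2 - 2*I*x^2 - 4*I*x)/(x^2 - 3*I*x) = (x^2 + 2*x*(1 - I) - 4*I)/(x - 3*I)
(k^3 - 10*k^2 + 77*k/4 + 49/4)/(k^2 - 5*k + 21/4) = (2*k^2 - 13*k - 7)/(2*k - 3)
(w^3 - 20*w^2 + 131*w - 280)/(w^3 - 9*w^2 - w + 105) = (w - 8)/(w + 3)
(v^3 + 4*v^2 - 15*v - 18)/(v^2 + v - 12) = (v^2 + 7*v + 6)/(v + 4)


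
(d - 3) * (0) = 0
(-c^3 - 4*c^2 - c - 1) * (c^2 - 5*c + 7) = -c^5 + c^4 + 12*c^3 - 24*c^2 - 2*c - 7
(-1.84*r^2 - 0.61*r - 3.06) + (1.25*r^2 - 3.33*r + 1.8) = -0.59*r^2 - 3.94*r - 1.26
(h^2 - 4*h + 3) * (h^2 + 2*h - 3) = h^4 - 2*h^3 - 8*h^2 + 18*h - 9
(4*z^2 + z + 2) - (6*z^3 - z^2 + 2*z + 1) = -6*z^3 + 5*z^2 - z + 1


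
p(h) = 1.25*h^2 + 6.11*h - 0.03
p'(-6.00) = -8.89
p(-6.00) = 8.31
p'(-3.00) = -1.39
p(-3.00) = -7.11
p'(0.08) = 6.31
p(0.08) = 0.47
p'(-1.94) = 1.26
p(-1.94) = -7.18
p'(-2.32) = 0.31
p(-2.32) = -7.48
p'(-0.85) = 3.98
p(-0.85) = -4.32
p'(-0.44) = 5.01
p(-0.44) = -2.48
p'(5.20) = 19.11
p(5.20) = 65.54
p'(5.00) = 18.61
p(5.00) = 61.77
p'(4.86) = 18.26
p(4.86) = 59.19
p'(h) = 2.5*h + 6.11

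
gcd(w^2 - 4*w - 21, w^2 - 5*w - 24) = w + 3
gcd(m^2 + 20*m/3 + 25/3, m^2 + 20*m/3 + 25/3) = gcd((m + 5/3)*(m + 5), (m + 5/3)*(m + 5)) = m^2 + 20*m/3 + 25/3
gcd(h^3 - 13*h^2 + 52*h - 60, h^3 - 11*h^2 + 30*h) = h^2 - 11*h + 30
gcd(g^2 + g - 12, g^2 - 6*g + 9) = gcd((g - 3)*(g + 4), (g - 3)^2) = g - 3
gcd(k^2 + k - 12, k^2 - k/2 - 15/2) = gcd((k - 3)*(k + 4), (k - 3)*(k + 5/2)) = k - 3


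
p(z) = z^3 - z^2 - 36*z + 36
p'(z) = 3*z^2 - 2*z - 36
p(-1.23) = 76.91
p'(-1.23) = -29.00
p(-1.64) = 87.94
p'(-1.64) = -24.65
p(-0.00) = 36.00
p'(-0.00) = -36.00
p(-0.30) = 46.68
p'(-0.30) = -35.13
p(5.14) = -39.66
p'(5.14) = 32.98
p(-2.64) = 105.67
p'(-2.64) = -9.81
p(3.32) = -57.95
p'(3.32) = -9.57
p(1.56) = -18.80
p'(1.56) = -31.82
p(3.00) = -54.00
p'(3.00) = -15.00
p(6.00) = 0.00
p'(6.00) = 60.00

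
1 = 1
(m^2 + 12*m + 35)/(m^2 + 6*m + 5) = (m + 7)/(m + 1)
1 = 1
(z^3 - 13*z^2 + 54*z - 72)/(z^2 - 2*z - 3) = (z^2 - 10*z + 24)/(z + 1)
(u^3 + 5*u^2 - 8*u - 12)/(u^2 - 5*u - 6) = (u^2 + 4*u - 12)/(u - 6)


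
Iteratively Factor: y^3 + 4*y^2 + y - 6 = (y + 2)*(y^2 + 2*y - 3) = (y - 1)*(y + 2)*(y + 3)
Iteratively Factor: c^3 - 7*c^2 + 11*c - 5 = (c - 1)*(c^2 - 6*c + 5) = (c - 1)^2*(c - 5)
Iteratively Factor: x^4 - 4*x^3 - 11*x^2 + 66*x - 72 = (x - 3)*(x^3 - x^2 - 14*x + 24) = (x - 3)*(x + 4)*(x^2 - 5*x + 6) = (x - 3)*(x - 2)*(x + 4)*(x - 3)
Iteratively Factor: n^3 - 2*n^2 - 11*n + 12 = (n - 4)*(n^2 + 2*n - 3) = (n - 4)*(n - 1)*(n + 3)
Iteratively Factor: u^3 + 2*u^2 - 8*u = (u - 2)*(u^2 + 4*u) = u*(u - 2)*(u + 4)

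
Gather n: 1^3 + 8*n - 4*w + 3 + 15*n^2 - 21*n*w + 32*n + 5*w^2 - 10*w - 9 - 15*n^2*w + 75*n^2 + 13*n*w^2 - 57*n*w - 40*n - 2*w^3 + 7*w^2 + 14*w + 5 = n^2*(90 - 15*w) + n*(13*w^2 - 78*w) - 2*w^3 + 12*w^2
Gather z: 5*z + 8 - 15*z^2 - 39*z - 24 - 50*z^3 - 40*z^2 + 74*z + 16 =-50*z^3 - 55*z^2 + 40*z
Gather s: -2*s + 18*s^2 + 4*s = 18*s^2 + 2*s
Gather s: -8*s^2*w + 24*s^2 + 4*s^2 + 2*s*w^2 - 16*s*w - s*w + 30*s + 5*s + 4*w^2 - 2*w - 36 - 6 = s^2*(28 - 8*w) + s*(2*w^2 - 17*w + 35) + 4*w^2 - 2*w - 42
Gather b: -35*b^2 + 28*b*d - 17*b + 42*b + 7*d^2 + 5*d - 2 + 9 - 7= -35*b^2 + b*(28*d + 25) + 7*d^2 + 5*d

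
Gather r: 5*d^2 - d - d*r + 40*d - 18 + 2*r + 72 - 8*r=5*d^2 + 39*d + r*(-d - 6) + 54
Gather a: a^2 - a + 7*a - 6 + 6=a^2 + 6*a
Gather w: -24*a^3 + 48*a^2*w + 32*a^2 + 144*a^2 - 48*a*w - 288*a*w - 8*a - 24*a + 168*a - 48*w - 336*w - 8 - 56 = -24*a^3 + 176*a^2 + 136*a + w*(48*a^2 - 336*a - 384) - 64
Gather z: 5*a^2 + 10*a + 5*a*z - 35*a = 5*a^2 + 5*a*z - 25*a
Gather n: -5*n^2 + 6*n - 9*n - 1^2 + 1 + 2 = -5*n^2 - 3*n + 2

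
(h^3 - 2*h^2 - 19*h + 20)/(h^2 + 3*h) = (h^3 - 2*h^2 - 19*h + 20)/(h*(h + 3))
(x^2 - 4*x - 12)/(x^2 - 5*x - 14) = (x - 6)/(x - 7)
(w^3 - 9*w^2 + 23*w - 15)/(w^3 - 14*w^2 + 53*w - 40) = (w - 3)/(w - 8)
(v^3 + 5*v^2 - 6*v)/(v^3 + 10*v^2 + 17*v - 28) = v*(v + 6)/(v^2 + 11*v + 28)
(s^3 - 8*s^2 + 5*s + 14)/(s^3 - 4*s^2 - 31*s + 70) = (s + 1)/(s + 5)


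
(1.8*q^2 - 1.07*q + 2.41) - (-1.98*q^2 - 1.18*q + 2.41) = 3.78*q^2 + 0.11*q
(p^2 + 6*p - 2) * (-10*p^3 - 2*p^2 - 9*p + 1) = -10*p^5 - 62*p^4 - p^3 - 49*p^2 + 24*p - 2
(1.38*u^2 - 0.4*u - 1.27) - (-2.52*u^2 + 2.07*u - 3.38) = 3.9*u^2 - 2.47*u + 2.11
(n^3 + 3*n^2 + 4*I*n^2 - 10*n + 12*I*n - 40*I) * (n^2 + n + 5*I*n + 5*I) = n^5 + 4*n^4 + 9*I*n^4 - 27*n^3 + 36*I*n^3 - 90*n^2 - 63*I*n^2 + 140*n - 90*I*n + 200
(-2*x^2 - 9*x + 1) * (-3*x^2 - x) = 6*x^4 + 29*x^3 + 6*x^2 - x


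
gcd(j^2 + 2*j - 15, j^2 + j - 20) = j + 5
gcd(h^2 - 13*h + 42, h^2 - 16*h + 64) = 1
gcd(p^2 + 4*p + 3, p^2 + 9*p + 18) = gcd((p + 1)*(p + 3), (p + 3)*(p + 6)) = p + 3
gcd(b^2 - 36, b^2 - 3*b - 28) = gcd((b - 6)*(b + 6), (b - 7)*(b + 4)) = 1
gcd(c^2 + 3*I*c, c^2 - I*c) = c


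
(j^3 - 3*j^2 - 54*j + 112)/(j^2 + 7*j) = j - 10 + 16/j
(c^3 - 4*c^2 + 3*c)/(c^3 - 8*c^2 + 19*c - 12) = c/(c - 4)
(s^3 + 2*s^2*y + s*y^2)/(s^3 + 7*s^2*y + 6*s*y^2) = (s + y)/(s + 6*y)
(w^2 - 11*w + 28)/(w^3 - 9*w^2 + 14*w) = (w - 4)/(w*(w - 2))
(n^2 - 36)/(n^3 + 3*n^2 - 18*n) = (n - 6)/(n*(n - 3))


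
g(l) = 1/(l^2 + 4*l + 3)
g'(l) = (-2*l - 4)/(l^2 + 4*l + 3)^2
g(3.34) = 0.04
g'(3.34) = -0.01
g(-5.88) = 0.07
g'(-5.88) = 0.04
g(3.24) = 0.04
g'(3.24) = -0.01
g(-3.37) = 1.14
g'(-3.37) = 3.56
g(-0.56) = 0.93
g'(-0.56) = -2.50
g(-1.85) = -1.02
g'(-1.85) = -0.31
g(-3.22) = 2.05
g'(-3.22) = 10.23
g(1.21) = 0.11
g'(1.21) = -0.07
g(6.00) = 0.02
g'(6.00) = 0.00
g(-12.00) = 0.01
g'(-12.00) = 0.00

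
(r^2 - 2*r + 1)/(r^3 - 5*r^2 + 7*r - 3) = 1/(r - 3)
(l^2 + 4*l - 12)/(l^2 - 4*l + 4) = (l + 6)/(l - 2)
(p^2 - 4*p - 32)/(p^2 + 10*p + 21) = (p^2 - 4*p - 32)/(p^2 + 10*p + 21)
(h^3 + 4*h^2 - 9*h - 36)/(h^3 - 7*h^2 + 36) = (h^2 + 7*h + 12)/(h^2 - 4*h - 12)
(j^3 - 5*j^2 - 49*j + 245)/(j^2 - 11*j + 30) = (j^2 - 49)/(j - 6)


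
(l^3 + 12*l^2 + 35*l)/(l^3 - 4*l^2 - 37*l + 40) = l*(l + 7)/(l^2 - 9*l + 8)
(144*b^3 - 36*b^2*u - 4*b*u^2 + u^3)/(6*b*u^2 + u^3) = 24*b^2/u^2 - 10*b/u + 1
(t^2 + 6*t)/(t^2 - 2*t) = (t + 6)/(t - 2)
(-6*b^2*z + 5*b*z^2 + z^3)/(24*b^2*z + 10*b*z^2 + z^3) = (-b + z)/(4*b + z)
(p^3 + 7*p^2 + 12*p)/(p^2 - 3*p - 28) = p*(p + 3)/(p - 7)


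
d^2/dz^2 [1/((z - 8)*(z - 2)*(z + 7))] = 6*(2*z^4 - 8*z^3 - 45*z^2 + 50*z + 1084)/(z^9 - 9*z^8 - 135*z^7 + 1281*z^6 + 5274*z^5 - 59508*z^4 - 10968*z^3 + 866880*z^2 - 2032128*z + 1404928)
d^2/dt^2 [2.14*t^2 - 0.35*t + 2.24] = 4.28000000000000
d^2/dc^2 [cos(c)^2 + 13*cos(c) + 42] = -13*cos(c) - 2*cos(2*c)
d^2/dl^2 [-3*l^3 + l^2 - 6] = 2 - 18*l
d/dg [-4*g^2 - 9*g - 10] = -8*g - 9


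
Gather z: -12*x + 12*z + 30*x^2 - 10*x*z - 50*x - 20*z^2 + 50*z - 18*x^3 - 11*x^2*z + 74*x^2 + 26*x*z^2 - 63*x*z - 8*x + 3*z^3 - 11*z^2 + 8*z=-18*x^3 + 104*x^2 - 70*x + 3*z^3 + z^2*(26*x - 31) + z*(-11*x^2 - 73*x + 70)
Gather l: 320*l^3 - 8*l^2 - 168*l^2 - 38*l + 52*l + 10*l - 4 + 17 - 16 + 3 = 320*l^3 - 176*l^2 + 24*l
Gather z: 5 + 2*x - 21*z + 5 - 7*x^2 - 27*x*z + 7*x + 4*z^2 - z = -7*x^2 + 9*x + 4*z^2 + z*(-27*x - 22) + 10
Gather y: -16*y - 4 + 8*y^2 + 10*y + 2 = 8*y^2 - 6*y - 2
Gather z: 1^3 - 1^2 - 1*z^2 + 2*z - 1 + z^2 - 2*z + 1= 0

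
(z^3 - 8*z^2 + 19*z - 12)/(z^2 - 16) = (z^2 - 4*z + 3)/(z + 4)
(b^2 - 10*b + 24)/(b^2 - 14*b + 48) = (b - 4)/(b - 8)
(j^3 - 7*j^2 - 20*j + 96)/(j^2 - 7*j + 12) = (j^2 - 4*j - 32)/(j - 4)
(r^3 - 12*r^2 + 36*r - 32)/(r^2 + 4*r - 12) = (r^2 - 10*r + 16)/(r + 6)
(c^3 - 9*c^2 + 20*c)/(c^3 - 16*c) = (c - 5)/(c + 4)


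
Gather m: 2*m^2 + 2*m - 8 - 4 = 2*m^2 + 2*m - 12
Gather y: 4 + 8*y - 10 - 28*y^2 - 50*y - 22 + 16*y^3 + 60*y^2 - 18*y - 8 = 16*y^3 + 32*y^2 - 60*y - 36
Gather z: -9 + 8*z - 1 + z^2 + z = z^2 + 9*z - 10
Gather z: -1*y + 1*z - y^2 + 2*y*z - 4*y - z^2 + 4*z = -y^2 - 5*y - z^2 + z*(2*y + 5)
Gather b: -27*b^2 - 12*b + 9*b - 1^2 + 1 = -27*b^2 - 3*b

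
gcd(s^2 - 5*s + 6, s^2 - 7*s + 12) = s - 3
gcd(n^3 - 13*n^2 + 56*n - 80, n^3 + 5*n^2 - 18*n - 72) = n - 4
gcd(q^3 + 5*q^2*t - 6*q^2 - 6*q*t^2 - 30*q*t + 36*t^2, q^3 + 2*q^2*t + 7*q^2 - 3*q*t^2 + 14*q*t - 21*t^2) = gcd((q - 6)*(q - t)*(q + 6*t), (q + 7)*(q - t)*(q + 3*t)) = q - t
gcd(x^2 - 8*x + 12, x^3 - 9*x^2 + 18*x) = x - 6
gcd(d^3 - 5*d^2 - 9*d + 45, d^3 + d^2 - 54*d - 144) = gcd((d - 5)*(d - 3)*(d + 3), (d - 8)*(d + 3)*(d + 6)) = d + 3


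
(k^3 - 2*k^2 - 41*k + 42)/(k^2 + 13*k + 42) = (k^2 - 8*k + 7)/(k + 7)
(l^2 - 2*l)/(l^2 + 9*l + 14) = l*(l - 2)/(l^2 + 9*l + 14)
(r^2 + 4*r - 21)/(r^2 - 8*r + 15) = (r + 7)/(r - 5)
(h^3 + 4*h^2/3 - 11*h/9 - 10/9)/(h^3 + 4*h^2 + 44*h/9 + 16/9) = (3*h^2 + 2*h - 5)/(3*h^2 + 10*h + 8)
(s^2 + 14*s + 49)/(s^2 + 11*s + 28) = (s + 7)/(s + 4)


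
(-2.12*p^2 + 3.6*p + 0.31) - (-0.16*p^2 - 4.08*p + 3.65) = -1.96*p^2 + 7.68*p - 3.34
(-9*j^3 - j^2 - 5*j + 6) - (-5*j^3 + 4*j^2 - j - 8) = -4*j^3 - 5*j^2 - 4*j + 14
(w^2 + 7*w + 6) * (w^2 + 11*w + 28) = w^4 + 18*w^3 + 111*w^2 + 262*w + 168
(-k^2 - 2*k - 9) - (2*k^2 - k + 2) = -3*k^2 - k - 11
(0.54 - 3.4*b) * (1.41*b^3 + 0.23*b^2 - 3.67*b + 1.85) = -4.794*b^4 - 0.0206000000000001*b^3 + 12.6022*b^2 - 8.2718*b + 0.999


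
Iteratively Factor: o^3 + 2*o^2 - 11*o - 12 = (o + 4)*(o^2 - 2*o - 3) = (o - 3)*(o + 4)*(o + 1)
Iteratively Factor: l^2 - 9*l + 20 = (l - 5)*(l - 4)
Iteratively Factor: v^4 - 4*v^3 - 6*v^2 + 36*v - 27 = (v + 3)*(v^3 - 7*v^2 + 15*v - 9) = (v - 3)*(v + 3)*(v^2 - 4*v + 3) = (v - 3)*(v - 1)*(v + 3)*(v - 3)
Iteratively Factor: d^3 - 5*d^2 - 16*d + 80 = (d + 4)*(d^2 - 9*d + 20) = (d - 5)*(d + 4)*(d - 4)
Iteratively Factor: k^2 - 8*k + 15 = (k - 5)*(k - 3)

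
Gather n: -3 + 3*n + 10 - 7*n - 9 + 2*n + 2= -2*n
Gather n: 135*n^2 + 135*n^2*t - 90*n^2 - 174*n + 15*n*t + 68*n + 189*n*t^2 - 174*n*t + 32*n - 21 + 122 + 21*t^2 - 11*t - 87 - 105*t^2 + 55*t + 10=n^2*(135*t + 45) + n*(189*t^2 - 159*t - 74) - 84*t^2 + 44*t + 24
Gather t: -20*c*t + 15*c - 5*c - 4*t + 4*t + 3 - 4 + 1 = -20*c*t + 10*c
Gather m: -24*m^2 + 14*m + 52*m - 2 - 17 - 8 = -24*m^2 + 66*m - 27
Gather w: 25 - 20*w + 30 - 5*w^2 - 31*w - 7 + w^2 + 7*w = -4*w^2 - 44*w + 48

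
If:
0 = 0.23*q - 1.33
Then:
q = 5.78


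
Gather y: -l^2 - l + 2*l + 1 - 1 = -l^2 + l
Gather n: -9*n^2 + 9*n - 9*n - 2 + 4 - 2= -9*n^2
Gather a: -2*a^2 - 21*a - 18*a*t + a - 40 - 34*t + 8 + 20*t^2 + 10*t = -2*a^2 + a*(-18*t - 20) + 20*t^2 - 24*t - 32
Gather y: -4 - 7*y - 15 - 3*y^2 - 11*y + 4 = -3*y^2 - 18*y - 15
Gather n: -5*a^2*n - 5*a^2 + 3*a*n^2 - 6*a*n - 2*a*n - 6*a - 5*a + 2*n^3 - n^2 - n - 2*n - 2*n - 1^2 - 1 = -5*a^2 - 11*a + 2*n^3 + n^2*(3*a - 1) + n*(-5*a^2 - 8*a - 5) - 2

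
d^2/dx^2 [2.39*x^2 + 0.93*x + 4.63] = 4.78000000000000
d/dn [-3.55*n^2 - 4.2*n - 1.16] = -7.1*n - 4.2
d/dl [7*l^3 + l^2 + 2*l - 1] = 21*l^2 + 2*l + 2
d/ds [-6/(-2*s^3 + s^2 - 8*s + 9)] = 12*(-3*s^2 + s - 4)/(2*s^3 - s^2 + 8*s - 9)^2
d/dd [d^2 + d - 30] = 2*d + 1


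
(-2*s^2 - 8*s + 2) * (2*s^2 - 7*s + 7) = -4*s^4 - 2*s^3 + 46*s^2 - 70*s + 14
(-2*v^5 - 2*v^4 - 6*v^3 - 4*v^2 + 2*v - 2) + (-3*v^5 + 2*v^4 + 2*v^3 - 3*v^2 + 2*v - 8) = -5*v^5 - 4*v^3 - 7*v^2 + 4*v - 10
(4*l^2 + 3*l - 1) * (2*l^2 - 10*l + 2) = 8*l^4 - 34*l^3 - 24*l^2 + 16*l - 2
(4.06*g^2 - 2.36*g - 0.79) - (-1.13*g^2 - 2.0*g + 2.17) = 5.19*g^2 - 0.36*g - 2.96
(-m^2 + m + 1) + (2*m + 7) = -m^2 + 3*m + 8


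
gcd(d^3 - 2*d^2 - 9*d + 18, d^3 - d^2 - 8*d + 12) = d^2 + d - 6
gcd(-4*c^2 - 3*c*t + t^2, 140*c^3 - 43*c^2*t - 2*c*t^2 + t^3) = -4*c + t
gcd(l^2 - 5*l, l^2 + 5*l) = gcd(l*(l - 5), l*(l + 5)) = l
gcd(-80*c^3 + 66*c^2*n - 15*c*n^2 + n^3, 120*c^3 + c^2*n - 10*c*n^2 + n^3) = 40*c^2 - 13*c*n + n^2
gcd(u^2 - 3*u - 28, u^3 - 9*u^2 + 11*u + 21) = u - 7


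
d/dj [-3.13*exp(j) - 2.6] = -3.13*exp(j)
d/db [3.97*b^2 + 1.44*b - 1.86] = 7.94*b + 1.44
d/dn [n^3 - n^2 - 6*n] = 3*n^2 - 2*n - 6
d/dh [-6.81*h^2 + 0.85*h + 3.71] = 0.85 - 13.62*h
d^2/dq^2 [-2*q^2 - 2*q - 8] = -4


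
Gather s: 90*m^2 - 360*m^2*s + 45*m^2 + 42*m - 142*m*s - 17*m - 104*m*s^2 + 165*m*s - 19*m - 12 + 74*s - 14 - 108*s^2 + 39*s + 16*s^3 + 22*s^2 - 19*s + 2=135*m^2 + 6*m + 16*s^3 + s^2*(-104*m - 86) + s*(-360*m^2 + 23*m + 94) - 24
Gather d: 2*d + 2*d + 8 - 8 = 4*d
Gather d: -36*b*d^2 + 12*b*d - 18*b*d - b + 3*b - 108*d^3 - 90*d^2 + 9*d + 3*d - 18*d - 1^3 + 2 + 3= 2*b - 108*d^3 + d^2*(-36*b - 90) + d*(-6*b - 6) + 4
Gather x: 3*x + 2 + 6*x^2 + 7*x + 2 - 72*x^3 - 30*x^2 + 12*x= -72*x^3 - 24*x^2 + 22*x + 4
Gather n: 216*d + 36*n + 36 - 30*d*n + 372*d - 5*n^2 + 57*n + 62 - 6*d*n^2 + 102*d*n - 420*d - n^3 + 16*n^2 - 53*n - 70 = 168*d - n^3 + n^2*(11 - 6*d) + n*(72*d + 40) + 28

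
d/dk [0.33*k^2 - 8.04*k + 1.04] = 0.66*k - 8.04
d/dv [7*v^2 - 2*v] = 14*v - 2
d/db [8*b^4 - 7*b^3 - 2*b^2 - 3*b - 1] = 32*b^3 - 21*b^2 - 4*b - 3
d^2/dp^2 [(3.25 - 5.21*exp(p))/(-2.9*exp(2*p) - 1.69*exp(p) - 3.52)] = (43.8161*exp(4*p) - 134.86421*exp(3*p) - 366.88683*exp(2*p) + 92.428427*exp(p) + 83.887584)*exp(p)/(24.389*exp(6*p) + 42.6387*exp(5*p) + 113.65767*exp(4*p) + 108.335929*exp(3*p) + 137.956896*exp(2*p) + 62.819328*exp(p) + 43.614208)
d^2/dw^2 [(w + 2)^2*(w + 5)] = 6*w + 18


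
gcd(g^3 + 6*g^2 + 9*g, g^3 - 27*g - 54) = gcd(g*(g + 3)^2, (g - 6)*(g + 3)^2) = g^2 + 6*g + 9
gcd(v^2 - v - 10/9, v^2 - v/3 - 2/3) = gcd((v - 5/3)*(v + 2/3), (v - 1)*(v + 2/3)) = v + 2/3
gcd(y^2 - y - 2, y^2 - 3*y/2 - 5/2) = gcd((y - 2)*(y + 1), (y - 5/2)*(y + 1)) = y + 1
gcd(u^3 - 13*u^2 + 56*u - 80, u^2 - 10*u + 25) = u - 5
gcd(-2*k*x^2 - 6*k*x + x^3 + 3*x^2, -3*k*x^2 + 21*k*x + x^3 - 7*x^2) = x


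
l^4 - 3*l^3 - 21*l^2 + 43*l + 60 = (l - 5)*(l - 3)*(l + 1)*(l + 4)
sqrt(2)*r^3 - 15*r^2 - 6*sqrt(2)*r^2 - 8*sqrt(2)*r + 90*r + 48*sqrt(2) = (r - 6)*(r - 8*sqrt(2))*(sqrt(2)*r + 1)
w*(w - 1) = w^2 - w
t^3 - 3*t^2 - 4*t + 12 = (t - 3)*(t - 2)*(t + 2)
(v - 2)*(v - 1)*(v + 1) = v^3 - 2*v^2 - v + 2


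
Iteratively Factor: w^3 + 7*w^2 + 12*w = (w)*(w^2 + 7*w + 12) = w*(w + 3)*(w + 4)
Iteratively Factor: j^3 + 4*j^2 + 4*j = (j + 2)*(j^2 + 2*j) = j*(j + 2)*(j + 2)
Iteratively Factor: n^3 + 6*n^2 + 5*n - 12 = (n + 3)*(n^2 + 3*n - 4) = (n - 1)*(n + 3)*(n + 4)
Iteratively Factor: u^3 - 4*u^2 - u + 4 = (u - 1)*(u^2 - 3*u - 4) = (u - 4)*(u - 1)*(u + 1)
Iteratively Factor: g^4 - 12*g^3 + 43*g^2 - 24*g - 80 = (g - 4)*(g^3 - 8*g^2 + 11*g + 20) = (g - 4)^2*(g^2 - 4*g - 5) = (g - 5)*(g - 4)^2*(g + 1)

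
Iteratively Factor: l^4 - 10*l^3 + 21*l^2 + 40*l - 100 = (l - 5)*(l^3 - 5*l^2 - 4*l + 20) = (l - 5)^2*(l^2 - 4) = (l - 5)^2*(l - 2)*(l + 2)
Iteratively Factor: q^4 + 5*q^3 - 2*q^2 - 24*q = (q + 3)*(q^3 + 2*q^2 - 8*q) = (q + 3)*(q + 4)*(q^2 - 2*q) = (q - 2)*(q + 3)*(q + 4)*(q)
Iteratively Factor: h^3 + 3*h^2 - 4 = (h + 2)*(h^2 + h - 2) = (h - 1)*(h + 2)*(h + 2)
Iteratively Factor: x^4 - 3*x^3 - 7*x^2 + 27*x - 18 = (x - 1)*(x^3 - 2*x^2 - 9*x + 18) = (x - 2)*(x - 1)*(x^2 - 9) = (x - 2)*(x - 1)*(x + 3)*(x - 3)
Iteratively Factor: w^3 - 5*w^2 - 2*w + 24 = (w - 4)*(w^2 - w - 6) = (w - 4)*(w + 2)*(w - 3)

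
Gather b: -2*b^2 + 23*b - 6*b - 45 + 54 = -2*b^2 + 17*b + 9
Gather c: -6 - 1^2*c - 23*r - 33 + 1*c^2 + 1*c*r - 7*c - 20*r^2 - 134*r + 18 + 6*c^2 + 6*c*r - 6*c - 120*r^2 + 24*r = 7*c^2 + c*(7*r - 14) - 140*r^2 - 133*r - 21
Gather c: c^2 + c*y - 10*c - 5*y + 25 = c^2 + c*(y - 10) - 5*y + 25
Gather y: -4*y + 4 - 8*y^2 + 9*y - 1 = -8*y^2 + 5*y + 3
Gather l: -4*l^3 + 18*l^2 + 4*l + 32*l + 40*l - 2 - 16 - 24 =-4*l^3 + 18*l^2 + 76*l - 42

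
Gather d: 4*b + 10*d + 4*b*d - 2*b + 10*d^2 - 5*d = 2*b + 10*d^2 + d*(4*b + 5)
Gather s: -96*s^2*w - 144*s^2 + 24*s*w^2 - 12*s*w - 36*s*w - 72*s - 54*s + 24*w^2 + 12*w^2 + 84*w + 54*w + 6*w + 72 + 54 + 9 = s^2*(-96*w - 144) + s*(24*w^2 - 48*w - 126) + 36*w^2 + 144*w + 135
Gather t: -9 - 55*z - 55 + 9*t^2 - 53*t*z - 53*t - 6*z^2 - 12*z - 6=9*t^2 + t*(-53*z - 53) - 6*z^2 - 67*z - 70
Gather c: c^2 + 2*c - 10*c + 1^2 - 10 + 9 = c^2 - 8*c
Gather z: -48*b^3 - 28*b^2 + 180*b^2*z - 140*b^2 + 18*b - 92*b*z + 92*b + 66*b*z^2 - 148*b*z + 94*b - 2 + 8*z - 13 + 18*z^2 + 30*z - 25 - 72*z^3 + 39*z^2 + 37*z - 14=-48*b^3 - 168*b^2 + 204*b - 72*z^3 + z^2*(66*b + 57) + z*(180*b^2 - 240*b + 75) - 54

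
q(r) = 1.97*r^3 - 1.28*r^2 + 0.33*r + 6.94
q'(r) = 5.91*r^2 - 2.56*r + 0.33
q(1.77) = 14.44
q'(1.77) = 14.31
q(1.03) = 8.07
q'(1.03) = 3.96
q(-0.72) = 5.30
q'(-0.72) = 5.24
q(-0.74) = 5.20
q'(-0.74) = 5.46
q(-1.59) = -4.74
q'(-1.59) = 19.34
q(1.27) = 9.33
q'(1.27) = 6.61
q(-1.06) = 2.81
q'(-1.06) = 9.68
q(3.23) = 61.04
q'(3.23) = 53.72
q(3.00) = 49.60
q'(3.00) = 45.84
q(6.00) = 388.36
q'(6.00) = 197.73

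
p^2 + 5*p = p*(p + 5)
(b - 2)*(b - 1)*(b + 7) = b^3 + 4*b^2 - 19*b + 14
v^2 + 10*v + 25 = (v + 5)^2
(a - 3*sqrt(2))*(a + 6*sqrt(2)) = a^2 + 3*sqrt(2)*a - 36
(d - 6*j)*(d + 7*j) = d^2 + d*j - 42*j^2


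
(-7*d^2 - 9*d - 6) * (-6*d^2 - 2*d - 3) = 42*d^4 + 68*d^3 + 75*d^2 + 39*d + 18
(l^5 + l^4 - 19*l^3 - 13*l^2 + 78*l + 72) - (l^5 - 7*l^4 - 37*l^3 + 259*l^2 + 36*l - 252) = 8*l^4 + 18*l^3 - 272*l^2 + 42*l + 324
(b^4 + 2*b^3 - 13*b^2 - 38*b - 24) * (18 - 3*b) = -3*b^5 + 12*b^4 + 75*b^3 - 120*b^2 - 612*b - 432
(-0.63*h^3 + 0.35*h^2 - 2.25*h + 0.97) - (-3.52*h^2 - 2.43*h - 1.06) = -0.63*h^3 + 3.87*h^2 + 0.18*h + 2.03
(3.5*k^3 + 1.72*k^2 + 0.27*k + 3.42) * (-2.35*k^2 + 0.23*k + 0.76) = -8.225*k^5 - 3.237*k^4 + 2.4211*k^3 - 6.6677*k^2 + 0.9918*k + 2.5992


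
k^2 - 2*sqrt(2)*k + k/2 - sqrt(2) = (k + 1/2)*(k - 2*sqrt(2))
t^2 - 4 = (t - 2)*(t + 2)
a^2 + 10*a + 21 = (a + 3)*(a + 7)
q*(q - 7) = q^2 - 7*q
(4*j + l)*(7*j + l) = 28*j^2 + 11*j*l + l^2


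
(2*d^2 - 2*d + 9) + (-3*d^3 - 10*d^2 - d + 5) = -3*d^3 - 8*d^2 - 3*d + 14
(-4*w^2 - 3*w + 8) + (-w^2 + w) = -5*w^2 - 2*w + 8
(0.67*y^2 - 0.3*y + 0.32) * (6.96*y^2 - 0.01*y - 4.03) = 4.6632*y^4 - 2.0947*y^3 - 0.469900000000001*y^2 + 1.2058*y - 1.2896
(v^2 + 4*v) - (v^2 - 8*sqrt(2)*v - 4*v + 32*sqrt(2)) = 8*v + 8*sqrt(2)*v - 32*sqrt(2)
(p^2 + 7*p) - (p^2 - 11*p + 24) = 18*p - 24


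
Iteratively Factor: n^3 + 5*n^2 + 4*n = (n + 1)*(n^2 + 4*n) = n*(n + 1)*(n + 4)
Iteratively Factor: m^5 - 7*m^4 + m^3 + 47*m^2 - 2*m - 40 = (m - 5)*(m^4 - 2*m^3 - 9*m^2 + 2*m + 8) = (m - 5)*(m + 2)*(m^3 - 4*m^2 - m + 4) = (m - 5)*(m - 4)*(m + 2)*(m^2 - 1) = (m - 5)*(m - 4)*(m + 1)*(m + 2)*(m - 1)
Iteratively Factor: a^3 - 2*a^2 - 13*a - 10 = (a + 2)*(a^2 - 4*a - 5) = (a - 5)*(a + 2)*(a + 1)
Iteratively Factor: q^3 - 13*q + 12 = (q - 1)*(q^2 + q - 12) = (q - 1)*(q + 4)*(q - 3)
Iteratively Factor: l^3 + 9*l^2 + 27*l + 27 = (l + 3)*(l^2 + 6*l + 9) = (l + 3)^2*(l + 3)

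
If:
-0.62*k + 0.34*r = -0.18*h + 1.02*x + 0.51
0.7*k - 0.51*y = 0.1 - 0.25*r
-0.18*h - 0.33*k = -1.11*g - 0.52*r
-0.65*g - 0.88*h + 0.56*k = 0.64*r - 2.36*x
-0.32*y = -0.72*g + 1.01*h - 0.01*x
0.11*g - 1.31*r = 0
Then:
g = -0.32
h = 0.43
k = -1.34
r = -0.03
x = 0.38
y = -2.05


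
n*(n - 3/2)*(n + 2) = n^3 + n^2/2 - 3*n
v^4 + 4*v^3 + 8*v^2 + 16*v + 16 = (v + 2)^2*(v - 2*I)*(v + 2*I)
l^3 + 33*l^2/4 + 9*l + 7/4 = (l + 1/4)*(l + 1)*(l + 7)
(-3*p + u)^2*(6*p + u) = 54*p^3 - 27*p^2*u + u^3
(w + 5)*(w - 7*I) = w^2 + 5*w - 7*I*w - 35*I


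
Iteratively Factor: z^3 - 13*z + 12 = (z - 1)*(z^2 + z - 12) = (z - 3)*(z - 1)*(z + 4)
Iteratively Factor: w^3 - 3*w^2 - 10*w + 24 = (w - 4)*(w^2 + w - 6) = (w - 4)*(w - 2)*(w + 3)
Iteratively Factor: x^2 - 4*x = (x - 4)*(x)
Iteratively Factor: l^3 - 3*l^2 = (l)*(l^2 - 3*l) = l*(l - 3)*(l)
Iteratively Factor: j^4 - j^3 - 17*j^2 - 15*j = (j + 1)*(j^3 - 2*j^2 - 15*j) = (j - 5)*(j + 1)*(j^2 + 3*j) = j*(j - 5)*(j + 1)*(j + 3)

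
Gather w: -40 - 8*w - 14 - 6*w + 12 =-14*w - 42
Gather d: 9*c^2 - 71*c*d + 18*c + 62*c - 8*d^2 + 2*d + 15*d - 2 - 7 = 9*c^2 + 80*c - 8*d^2 + d*(17 - 71*c) - 9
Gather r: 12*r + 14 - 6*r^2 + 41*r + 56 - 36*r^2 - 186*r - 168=-42*r^2 - 133*r - 98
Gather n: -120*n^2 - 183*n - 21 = -120*n^2 - 183*n - 21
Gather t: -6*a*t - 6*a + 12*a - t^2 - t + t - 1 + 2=-6*a*t + 6*a - t^2 + 1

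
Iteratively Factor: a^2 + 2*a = (a + 2)*(a)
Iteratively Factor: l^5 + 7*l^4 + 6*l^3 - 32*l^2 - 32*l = (l + 1)*(l^4 + 6*l^3 - 32*l) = l*(l + 1)*(l^3 + 6*l^2 - 32) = l*(l + 1)*(l + 4)*(l^2 + 2*l - 8) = l*(l + 1)*(l + 4)^2*(l - 2)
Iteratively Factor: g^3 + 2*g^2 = (g)*(g^2 + 2*g) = g*(g + 2)*(g)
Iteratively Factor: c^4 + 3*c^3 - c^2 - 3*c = (c + 1)*(c^3 + 2*c^2 - 3*c) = c*(c + 1)*(c^2 + 2*c - 3) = c*(c + 1)*(c + 3)*(c - 1)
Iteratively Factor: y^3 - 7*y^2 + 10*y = (y - 2)*(y^2 - 5*y) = y*(y - 2)*(y - 5)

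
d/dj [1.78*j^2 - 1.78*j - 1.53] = 3.56*j - 1.78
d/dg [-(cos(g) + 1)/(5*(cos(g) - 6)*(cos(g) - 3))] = (sin(g)^2 - 2*cos(g) + 26)*sin(g)/(5*(cos(g) - 6)^2*(cos(g) - 3)^2)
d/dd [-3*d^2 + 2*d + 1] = 2 - 6*d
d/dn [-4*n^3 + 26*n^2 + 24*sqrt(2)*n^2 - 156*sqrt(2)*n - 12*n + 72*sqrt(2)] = -12*n^2 + 52*n + 48*sqrt(2)*n - 156*sqrt(2) - 12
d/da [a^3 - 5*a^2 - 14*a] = 3*a^2 - 10*a - 14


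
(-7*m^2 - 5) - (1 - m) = -7*m^2 + m - 6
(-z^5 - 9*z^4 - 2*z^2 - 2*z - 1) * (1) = -z^5 - 9*z^4 - 2*z^2 - 2*z - 1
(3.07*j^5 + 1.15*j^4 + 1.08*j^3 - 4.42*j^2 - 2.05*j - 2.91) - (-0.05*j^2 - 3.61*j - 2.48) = 3.07*j^5 + 1.15*j^4 + 1.08*j^3 - 4.37*j^2 + 1.56*j - 0.43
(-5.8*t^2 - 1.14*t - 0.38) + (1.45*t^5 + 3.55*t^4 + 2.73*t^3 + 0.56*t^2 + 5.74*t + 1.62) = 1.45*t^5 + 3.55*t^4 + 2.73*t^3 - 5.24*t^2 + 4.6*t + 1.24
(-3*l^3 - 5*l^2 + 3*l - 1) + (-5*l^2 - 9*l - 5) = -3*l^3 - 10*l^2 - 6*l - 6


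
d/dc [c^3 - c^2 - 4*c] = 3*c^2 - 2*c - 4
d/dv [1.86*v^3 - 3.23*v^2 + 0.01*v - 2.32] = 5.58*v^2 - 6.46*v + 0.01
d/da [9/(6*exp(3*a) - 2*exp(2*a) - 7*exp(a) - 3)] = (-162*exp(2*a) + 36*exp(a) + 63)*exp(a)/(-6*exp(3*a) + 2*exp(2*a) + 7*exp(a) + 3)^2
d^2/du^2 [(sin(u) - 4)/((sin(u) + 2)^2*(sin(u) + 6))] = 2*(-2*sin(u)^5 + 11*sin(u)^4 + 193*sin(u)^3 + 398*sin(u)^2 - 644*sin(u) - 712)/((sin(u) + 2)^4*(sin(u) + 6)^3)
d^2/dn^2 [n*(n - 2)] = 2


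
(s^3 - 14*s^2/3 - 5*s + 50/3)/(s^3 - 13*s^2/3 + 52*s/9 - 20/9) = 3*(s^2 - 3*s - 10)/(3*s^2 - 8*s + 4)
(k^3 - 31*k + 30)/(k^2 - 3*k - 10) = (k^2 + 5*k - 6)/(k + 2)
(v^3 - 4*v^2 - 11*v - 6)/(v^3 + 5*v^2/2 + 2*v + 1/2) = 2*(v - 6)/(2*v + 1)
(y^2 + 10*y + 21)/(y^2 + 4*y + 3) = (y + 7)/(y + 1)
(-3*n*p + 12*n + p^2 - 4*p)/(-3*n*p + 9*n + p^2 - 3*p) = (p - 4)/(p - 3)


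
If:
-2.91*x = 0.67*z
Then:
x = -0.230240549828179*z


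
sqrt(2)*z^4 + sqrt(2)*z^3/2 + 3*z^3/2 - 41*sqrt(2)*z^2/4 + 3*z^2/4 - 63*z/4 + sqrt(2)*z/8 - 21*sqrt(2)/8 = (z - 3)*(z + 7/2)*(z + sqrt(2)/2)*(sqrt(2)*z + 1/2)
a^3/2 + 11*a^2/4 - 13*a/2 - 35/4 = (a/2 + 1/2)*(a - 5/2)*(a + 7)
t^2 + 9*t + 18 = (t + 3)*(t + 6)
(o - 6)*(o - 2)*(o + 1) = o^3 - 7*o^2 + 4*o + 12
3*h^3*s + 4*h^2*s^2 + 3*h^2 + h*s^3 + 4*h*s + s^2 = (h + s)*(3*h + s)*(h*s + 1)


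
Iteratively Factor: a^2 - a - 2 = (a + 1)*(a - 2)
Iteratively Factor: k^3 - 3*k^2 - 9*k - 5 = (k - 5)*(k^2 + 2*k + 1) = (k - 5)*(k + 1)*(k + 1)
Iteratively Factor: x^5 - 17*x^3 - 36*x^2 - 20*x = (x)*(x^4 - 17*x^2 - 36*x - 20) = x*(x - 5)*(x^3 + 5*x^2 + 8*x + 4) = x*(x - 5)*(x + 1)*(x^2 + 4*x + 4) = x*(x - 5)*(x + 1)*(x + 2)*(x + 2)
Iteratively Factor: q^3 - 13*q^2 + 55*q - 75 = (q - 5)*(q^2 - 8*q + 15) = (q - 5)*(q - 3)*(q - 5)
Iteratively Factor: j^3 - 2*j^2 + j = (j - 1)*(j^2 - j) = (j - 1)^2*(j)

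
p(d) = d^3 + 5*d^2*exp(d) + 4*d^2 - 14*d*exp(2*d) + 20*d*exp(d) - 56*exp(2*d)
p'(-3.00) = 1.65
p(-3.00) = 8.22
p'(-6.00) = 60.05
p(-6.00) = -71.85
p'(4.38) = -1565020.81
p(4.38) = -732997.97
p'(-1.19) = -16.47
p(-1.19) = -4.75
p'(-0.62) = -33.46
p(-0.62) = -18.03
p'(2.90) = -65680.78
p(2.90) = -30030.59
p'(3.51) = -244604.92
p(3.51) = -113128.20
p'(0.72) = -518.79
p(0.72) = -241.55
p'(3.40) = -193154.40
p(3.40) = -89161.95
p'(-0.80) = -25.76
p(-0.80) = -12.75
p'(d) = 5*d^2*exp(d) + 3*d^2 - 28*d*exp(2*d) + 30*d*exp(d) + 8*d - 126*exp(2*d) + 20*exp(d)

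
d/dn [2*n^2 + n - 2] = 4*n + 1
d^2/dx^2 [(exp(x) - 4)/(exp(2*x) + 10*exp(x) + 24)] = (exp(4*x) - 26*exp(3*x) - 264*exp(2*x) - 256*exp(x) + 1536)*exp(x)/(exp(6*x) + 30*exp(5*x) + 372*exp(4*x) + 2440*exp(3*x) + 8928*exp(2*x) + 17280*exp(x) + 13824)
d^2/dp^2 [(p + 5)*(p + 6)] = 2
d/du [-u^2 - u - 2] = -2*u - 1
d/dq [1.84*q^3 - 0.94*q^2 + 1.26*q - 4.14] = 5.52*q^2 - 1.88*q + 1.26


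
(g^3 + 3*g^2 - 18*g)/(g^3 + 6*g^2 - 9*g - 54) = g/(g + 3)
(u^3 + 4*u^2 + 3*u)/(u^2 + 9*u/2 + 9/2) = 2*u*(u + 1)/(2*u + 3)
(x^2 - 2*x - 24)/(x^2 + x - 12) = (x - 6)/(x - 3)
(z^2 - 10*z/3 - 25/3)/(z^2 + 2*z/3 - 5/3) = (z - 5)/(z - 1)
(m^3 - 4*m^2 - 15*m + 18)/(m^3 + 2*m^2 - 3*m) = (m - 6)/m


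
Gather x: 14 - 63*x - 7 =7 - 63*x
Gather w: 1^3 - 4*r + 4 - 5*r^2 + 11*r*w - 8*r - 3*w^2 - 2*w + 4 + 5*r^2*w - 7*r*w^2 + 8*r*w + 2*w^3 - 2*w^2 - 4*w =-5*r^2 - 12*r + 2*w^3 + w^2*(-7*r - 5) + w*(5*r^2 + 19*r - 6) + 9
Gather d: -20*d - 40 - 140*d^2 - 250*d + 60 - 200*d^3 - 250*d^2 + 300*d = -200*d^3 - 390*d^2 + 30*d + 20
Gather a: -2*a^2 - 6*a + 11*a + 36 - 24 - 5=-2*a^2 + 5*a + 7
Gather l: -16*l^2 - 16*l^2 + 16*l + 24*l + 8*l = -32*l^2 + 48*l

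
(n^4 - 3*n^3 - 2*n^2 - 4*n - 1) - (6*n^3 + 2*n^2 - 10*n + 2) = n^4 - 9*n^3 - 4*n^2 + 6*n - 3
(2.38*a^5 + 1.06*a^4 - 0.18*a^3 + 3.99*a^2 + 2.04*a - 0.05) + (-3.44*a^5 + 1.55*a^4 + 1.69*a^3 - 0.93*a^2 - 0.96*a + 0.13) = -1.06*a^5 + 2.61*a^4 + 1.51*a^3 + 3.06*a^2 + 1.08*a + 0.08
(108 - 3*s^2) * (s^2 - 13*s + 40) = -3*s^4 + 39*s^3 - 12*s^2 - 1404*s + 4320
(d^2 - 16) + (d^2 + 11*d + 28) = 2*d^2 + 11*d + 12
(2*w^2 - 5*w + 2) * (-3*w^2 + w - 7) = -6*w^4 + 17*w^3 - 25*w^2 + 37*w - 14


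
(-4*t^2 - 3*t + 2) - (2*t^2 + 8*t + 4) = -6*t^2 - 11*t - 2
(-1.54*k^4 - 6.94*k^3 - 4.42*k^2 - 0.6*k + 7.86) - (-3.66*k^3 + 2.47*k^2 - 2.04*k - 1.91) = -1.54*k^4 - 3.28*k^3 - 6.89*k^2 + 1.44*k + 9.77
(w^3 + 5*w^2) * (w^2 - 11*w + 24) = w^5 - 6*w^4 - 31*w^3 + 120*w^2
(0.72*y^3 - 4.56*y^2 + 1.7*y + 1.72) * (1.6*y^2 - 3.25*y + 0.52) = 1.152*y^5 - 9.636*y^4 + 17.9144*y^3 - 5.1442*y^2 - 4.706*y + 0.8944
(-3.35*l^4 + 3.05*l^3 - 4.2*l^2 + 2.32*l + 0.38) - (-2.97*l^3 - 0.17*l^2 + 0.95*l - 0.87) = -3.35*l^4 + 6.02*l^3 - 4.03*l^2 + 1.37*l + 1.25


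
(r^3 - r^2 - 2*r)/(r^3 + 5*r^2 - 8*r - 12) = r/(r + 6)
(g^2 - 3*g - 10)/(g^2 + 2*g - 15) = (g^2 - 3*g - 10)/(g^2 + 2*g - 15)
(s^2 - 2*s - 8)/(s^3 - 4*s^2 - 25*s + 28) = (s^2 - 2*s - 8)/(s^3 - 4*s^2 - 25*s + 28)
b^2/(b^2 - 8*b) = b/(b - 8)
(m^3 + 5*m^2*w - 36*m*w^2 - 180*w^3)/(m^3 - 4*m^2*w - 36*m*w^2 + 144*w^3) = (-m - 5*w)/(-m + 4*w)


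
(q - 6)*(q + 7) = q^2 + q - 42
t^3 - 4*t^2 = t^2*(t - 4)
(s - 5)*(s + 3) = s^2 - 2*s - 15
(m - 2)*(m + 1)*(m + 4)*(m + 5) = m^4 + 8*m^3 + 9*m^2 - 38*m - 40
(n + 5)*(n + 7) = n^2 + 12*n + 35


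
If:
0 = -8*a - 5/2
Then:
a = -5/16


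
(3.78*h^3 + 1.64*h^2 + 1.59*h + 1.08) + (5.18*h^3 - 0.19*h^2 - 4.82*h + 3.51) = 8.96*h^3 + 1.45*h^2 - 3.23*h + 4.59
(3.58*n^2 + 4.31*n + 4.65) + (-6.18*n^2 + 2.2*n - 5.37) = -2.6*n^2 + 6.51*n - 0.72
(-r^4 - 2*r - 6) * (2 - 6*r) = 6*r^5 - 2*r^4 + 12*r^2 + 32*r - 12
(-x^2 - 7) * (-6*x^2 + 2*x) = 6*x^4 - 2*x^3 + 42*x^2 - 14*x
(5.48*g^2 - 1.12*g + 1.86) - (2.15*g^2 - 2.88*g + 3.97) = 3.33*g^2 + 1.76*g - 2.11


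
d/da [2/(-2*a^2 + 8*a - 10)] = 2*(a - 2)/(a^2 - 4*a + 5)^2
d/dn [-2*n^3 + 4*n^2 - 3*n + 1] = -6*n^2 + 8*n - 3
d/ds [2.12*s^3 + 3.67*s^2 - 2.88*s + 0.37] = 6.36*s^2 + 7.34*s - 2.88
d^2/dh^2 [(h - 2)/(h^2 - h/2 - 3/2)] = 4*((2 - h)*(4*h - 1)^2 + (5 - 6*h)*(-2*h^2 + h + 3))/(-2*h^2 + h + 3)^3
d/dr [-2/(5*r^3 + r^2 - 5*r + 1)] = 2*(15*r^2 + 2*r - 5)/(5*r^3 + r^2 - 5*r + 1)^2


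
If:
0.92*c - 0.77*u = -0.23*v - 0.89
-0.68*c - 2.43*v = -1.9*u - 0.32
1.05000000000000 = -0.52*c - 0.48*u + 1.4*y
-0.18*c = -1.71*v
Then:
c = -1.80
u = -1.06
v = -0.19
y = -0.28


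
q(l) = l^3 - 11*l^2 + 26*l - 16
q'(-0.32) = 33.35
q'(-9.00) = 467.00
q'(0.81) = 10.15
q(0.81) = -1.63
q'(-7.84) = 382.88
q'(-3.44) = 137.18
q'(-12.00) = 722.00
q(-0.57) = -34.58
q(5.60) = -39.74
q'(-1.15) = 55.27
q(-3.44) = -276.32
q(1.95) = 0.29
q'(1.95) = -5.49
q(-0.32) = -25.48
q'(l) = 3*l^2 - 22*l + 26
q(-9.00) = -1870.00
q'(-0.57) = 39.51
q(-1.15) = -61.97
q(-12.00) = -3640.00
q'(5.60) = -3.12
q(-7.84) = -1377.85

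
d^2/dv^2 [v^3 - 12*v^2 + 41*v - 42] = 6*v - 24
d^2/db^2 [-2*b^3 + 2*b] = -12*b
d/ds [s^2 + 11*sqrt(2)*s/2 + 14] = 2*s + 11*sqrt(2)/2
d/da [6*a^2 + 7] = 12*a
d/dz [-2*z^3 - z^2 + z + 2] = -6*z^2 - 2*z + 1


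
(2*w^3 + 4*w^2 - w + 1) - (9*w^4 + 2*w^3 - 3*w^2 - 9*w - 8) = -9*w^4 + 7*w^2 + 8*w + 9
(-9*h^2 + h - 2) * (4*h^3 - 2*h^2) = -36*h^5 + 22*h^4 - 10*h^3 + 4*h^2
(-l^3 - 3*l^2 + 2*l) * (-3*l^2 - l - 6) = 3*l^5 + 10*l^4 + 3*l^3 + 16*l^2 - 12*l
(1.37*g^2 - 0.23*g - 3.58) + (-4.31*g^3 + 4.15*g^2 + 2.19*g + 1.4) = -4.31*g^3 + 5.52*g^2 + 1.96*g - 2.18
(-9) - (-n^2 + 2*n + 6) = n^2 - 2*n - 15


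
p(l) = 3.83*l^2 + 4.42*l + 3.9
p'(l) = 7.66*l + 4.42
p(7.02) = 223.67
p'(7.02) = 58.19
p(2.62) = 41.77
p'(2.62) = 24.49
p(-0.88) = 2.98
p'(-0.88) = -2.32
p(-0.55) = 2.63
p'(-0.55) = 0.21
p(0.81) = 9.99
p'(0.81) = 10.62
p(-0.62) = 2.63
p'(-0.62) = -0.33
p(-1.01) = 3.34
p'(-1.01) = -3.32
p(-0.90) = 3.02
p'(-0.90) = -2.47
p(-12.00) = 502.38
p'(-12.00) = -87.50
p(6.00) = 168.30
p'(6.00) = 50.38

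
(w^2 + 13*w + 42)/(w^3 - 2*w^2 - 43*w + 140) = (w + 6)/(w^2 - 9*w + 20)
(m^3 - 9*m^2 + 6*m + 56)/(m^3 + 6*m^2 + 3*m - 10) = (m^2 - 11*m + 28)/(m^2 + 4*m - 5)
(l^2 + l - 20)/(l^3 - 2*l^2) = (l^2 + l - 20)/(l^2*(l - 2))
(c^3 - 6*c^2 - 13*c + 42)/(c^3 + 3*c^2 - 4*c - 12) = (c - 7)/(c + 2)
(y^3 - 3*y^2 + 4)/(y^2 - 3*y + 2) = (y^2 - y - 2)/(y - 1)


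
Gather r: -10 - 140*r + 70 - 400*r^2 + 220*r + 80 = -400*r^2 + 80*r + 140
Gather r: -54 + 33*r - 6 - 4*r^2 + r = -4*r^2 + 34*r - 60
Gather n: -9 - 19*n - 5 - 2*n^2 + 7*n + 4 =-2*n^2 - 12*n - 10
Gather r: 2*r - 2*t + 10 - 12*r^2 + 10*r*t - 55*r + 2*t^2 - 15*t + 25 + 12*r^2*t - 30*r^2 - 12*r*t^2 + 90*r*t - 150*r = r^2*(12*t - 42) + r*(-12*t^2 + 100*t - 203) + 2*t^2 - 17*t + 35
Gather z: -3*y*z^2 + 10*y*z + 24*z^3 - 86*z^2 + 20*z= 24*z^3 + z^2*(-3*y - 86) + z*(10*y + 20)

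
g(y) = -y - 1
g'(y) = -1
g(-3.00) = 2.00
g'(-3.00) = -1.00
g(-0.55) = -0.45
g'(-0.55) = -1.00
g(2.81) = -3.81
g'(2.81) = -1.00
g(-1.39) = 0.39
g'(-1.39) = -1.00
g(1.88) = -2.88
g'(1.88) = -1.00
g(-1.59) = 0.59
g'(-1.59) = -1.00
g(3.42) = -4.42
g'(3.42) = -1.00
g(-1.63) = 0.63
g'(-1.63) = -1.00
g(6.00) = -7.00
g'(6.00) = -1.00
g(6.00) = -7.00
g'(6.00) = -1.00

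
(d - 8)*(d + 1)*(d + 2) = d^3 - 5*d^2 - 22*d - 16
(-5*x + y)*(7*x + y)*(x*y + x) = -35*x^3*y - 35*x^3 + 2*x^2*y^2 + 2*x^2*y + x*y^3 + x*y^2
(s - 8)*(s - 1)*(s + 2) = s^3 - 7*s^2 - 10*s + 16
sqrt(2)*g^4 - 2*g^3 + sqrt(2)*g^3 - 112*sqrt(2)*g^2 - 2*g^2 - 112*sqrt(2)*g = g*(g - 8*sqrt(2))*(g + 7*sqrt(2))*(sqrt(2)*g + sqrt(2))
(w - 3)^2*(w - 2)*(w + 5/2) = w^4 - 11*w^3/2 + w^2 + 69*w/2 - 45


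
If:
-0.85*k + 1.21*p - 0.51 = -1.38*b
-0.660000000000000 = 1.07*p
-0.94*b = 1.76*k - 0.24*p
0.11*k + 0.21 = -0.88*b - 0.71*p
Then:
No Solution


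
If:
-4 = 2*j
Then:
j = -2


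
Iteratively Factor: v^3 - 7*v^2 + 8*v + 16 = (v - 4)*(v^2 - 3*v - 4) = (v - 4)^2*(v + 1)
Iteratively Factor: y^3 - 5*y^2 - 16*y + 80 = (y + 4)*(y^2 - 9*y + 20) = (y - 4)*(y + 4)*(y - 5)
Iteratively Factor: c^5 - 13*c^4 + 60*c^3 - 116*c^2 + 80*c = (c - 2)*(c^4 - 11*c^3 + 38*c^2 - 40*c) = (c - 5)*(c - 2)*(c^3 - 6*c^2 + 8*c) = c*(c - 5)*(c - 2)*(c^2 - 6*c + 8) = c*(c - 5)*(c - 4)*(c - 2)*(c - 2)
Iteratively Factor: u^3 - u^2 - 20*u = (u - 5)*(u^2 + 4*u) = (u - 5)*(u + 4)*(u)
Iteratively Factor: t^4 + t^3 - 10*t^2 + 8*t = (t)*(t^3 + t^2 - 10*t + 8) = t*(t + 4)*(t^2 - 3*t + 2) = t*(t - 1)*(t + 4)*(t - 2)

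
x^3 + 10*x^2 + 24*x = x*(x + 4)*(x + 6)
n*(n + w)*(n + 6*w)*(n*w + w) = n^4*w + 7*n^3*w^2 + n^3*w + 6*n^2*w^3 + 7*n^2*w^2 + 6*n*w^3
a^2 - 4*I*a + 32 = (a - 8*I)*(a + 4*I)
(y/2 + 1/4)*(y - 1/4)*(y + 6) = y^3/2 + 25*y^2/8 + 11*y/16 - 3/8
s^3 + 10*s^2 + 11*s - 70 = (s - 2)*(s + 5)*(s + 7)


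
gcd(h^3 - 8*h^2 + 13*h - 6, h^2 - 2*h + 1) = h^2 - 2*h + 1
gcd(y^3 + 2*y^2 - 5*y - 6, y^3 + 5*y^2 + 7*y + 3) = y^2 + 4*y + 3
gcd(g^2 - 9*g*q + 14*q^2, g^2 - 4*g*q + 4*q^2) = -g + 2*q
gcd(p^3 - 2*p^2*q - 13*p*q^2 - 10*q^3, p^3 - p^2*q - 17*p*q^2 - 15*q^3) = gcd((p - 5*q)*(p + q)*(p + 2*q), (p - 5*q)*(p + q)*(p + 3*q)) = p^2 - 4*p*q - 5*q^2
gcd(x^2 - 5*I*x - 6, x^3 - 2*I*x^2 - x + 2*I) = x - 2*I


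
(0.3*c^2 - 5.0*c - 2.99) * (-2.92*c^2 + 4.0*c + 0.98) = -0.876*c^4 + 15.8*c^3 - 10.9752*c^2 - 16.86*c - 2.9302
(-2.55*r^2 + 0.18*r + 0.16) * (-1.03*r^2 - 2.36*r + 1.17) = 2.6265*r^4 + 5.8326*r^3 - 3.5731*r^2 - 0.167*r + 0.1872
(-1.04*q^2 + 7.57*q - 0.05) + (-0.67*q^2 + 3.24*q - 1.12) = -1.71*q^2 + 10.81*q - 1.17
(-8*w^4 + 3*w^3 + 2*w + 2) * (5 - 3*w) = 24*w^5 - 49*w^4 + 15*w^3 - 6*w^2 + 4*w + 10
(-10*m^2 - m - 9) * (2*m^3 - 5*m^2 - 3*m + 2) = -20*m^5 + 48*m^4 + 17*m^3 + 28*m^2 + 25*m - 18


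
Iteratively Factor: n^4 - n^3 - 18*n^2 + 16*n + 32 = (n - 4)*(n^3 + 3*n^2 - 6*n - 8) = (n - 4)*(n + 1)*(n^2 + 2*n - 8) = (n - 4)*(n + 1)*(n + 4)*(n - 2)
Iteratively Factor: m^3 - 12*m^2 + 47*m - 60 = (m - 4)*(m^2 - 8*m + 15) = (m - 4)*(m - 3)*(m - 5)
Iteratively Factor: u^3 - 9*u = (u)*(u^2 - 9) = u*(u - 3)*(u + 3)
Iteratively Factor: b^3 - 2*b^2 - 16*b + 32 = (b + 4)*(b^2 - 6*b + 8) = (b - 4)*(b + 4)*(b - 2)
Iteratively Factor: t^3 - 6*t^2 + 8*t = (t - 2)*(t^2 - 4*t) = (t - 4)*(t - 2)*(t)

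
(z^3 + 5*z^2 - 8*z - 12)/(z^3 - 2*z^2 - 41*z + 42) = (z^2 - z - 2)/(z^2 - 8*z + 7)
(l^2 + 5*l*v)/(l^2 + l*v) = (l + 5*v)/(l + v)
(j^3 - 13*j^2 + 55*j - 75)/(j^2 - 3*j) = j - 10 + 25/j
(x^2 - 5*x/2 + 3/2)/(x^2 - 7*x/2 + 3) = (x - 1)/(x - 2)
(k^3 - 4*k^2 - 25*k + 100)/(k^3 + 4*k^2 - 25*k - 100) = (k - 4)/(k + 4)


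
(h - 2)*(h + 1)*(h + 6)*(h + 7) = h^4 + 12*h^3 + 27*h^2 - 68*h - 84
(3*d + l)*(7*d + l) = 21*d^2 + 10*d*l + l^2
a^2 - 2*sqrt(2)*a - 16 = (a - 4*sqrt(2))*(a + 2*sqrt(2))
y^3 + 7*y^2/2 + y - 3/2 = (y - 1/2)*(y + 1)*(y + 3)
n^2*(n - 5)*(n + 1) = n^4 - 4*n^3 - 5*n^2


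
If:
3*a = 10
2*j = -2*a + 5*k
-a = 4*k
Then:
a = 10/3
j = -65/12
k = -5/6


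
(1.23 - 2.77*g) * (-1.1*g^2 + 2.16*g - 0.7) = 3.047*g^3 - 7.3362*g^2 + 4.5958*g - 0.861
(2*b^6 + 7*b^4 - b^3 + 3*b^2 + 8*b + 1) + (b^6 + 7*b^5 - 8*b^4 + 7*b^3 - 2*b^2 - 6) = 3*b^6 + 7*b^5 - b^4 + 6*b^3 + b^2 + 8*b - 5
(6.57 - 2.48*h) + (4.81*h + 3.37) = 2.33*h + 9.94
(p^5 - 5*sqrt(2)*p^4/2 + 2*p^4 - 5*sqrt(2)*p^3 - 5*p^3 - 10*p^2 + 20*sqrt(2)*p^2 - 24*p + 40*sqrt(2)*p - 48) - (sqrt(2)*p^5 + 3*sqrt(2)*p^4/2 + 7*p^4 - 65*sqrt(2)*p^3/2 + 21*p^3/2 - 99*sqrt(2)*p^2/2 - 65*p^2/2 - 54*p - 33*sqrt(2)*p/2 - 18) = -sqrt(2)*p^5 + p^5 - 4*sqrt(2)*p^4 - 5*p^4 - 31*p^3/2 + 55*sqrt(2)*p^3/2 + 45*p^2/2 + 139*sqrt(2)*p^2/2 + 30*p + 113*sqrt(2)*p/2 - 30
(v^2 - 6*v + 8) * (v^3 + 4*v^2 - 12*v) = v^5 - 2*v^4 - 28*v^3 + 104*v^2 - 96*v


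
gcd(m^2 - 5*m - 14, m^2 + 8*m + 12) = m + 2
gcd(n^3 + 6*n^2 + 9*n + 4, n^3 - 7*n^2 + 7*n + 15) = n + 1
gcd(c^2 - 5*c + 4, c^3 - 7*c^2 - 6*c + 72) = c - 4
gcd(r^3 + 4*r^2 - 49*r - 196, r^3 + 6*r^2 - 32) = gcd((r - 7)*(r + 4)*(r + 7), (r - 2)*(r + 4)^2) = r + 4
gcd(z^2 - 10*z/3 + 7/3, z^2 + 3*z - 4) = z - 1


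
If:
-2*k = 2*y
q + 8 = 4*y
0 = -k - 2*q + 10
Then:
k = -26/7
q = 48/7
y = 26/7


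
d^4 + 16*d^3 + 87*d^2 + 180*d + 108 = (d + 1)*(d + 3)*(d + 6)^2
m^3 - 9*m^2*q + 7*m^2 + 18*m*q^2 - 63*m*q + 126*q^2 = (m + 7)*(m - 6*q)*(m - 3*q)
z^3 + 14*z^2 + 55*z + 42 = (z + 1)*(z + 6)*(z + 7)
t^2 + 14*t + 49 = (t + 7)^2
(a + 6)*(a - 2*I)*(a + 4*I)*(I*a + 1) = I*a^4 - a^3 + 6*I*a^3 - 6*a^2 + 10*I*a^2 + 8*a + 60*I*a + 48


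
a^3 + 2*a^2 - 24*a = a*(a - 4)*(a + 6)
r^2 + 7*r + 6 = (r + 1)*(r + 6)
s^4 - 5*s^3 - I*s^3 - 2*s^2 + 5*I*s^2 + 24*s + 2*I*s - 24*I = (s - 4)*(s - 3)*(s + 2)*(s - I)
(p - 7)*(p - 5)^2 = p^3 - 17*p^2 + 95*p - 175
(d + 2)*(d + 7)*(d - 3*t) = d^3 - 3*d^2*t + 9*d^2 - 27*d*t + 14*d - 42*t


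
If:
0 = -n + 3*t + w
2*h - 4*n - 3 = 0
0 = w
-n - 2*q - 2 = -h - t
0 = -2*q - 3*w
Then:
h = 9/4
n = 3/8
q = 0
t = 1/8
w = 0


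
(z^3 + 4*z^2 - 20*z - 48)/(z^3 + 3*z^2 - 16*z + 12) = (z^2 - 2*z - 8)/(z^2 - 3*z + 2)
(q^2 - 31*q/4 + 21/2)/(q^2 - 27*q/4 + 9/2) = (4*q - 7)/(4*q - 3)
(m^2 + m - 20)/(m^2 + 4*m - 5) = (m - 4)/(m - 1)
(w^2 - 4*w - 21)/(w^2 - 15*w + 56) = (w + 3)/(w - 8)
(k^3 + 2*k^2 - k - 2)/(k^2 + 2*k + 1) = (k^2 + k - 2)/(k + 1)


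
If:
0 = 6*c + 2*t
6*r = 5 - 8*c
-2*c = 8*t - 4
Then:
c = -2/11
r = 71/66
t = 6/11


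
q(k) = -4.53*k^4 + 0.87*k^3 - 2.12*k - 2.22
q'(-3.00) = 510.61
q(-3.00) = -386.28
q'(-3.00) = 510.61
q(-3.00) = -386.28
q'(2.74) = -355.27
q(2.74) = -245.46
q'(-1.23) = 35.55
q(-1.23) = -11.60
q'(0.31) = -2.41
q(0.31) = -2.89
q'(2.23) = -190.08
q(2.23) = -109.33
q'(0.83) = -10.68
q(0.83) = -5.63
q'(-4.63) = 1852.29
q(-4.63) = -2160.47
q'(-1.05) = 21.73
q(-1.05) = -6.51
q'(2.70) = -339.75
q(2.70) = -231.56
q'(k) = -18.12*k^3 + 2.61*k^2 - 2.12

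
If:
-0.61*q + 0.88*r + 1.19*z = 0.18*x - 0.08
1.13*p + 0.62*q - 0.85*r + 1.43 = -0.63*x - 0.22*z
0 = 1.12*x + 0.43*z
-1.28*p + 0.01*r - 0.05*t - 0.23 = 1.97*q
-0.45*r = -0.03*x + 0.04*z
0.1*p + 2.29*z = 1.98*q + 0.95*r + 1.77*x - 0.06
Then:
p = -0.87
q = -0.67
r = 0.05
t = 44.02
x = 0.16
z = -0.42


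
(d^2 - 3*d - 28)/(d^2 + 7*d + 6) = (d^2 - 3*d - 28)/(d^2 + 7*d + 6)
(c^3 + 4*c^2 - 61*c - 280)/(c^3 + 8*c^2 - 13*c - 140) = (c - 8)/(c - 4)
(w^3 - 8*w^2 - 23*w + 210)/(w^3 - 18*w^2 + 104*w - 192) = (w^2 - 2*w - 35)/(w^2 - 12*w + 32)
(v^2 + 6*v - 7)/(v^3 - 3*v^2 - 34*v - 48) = (-v^2 - 6*v + 7)/(-v^3 + 3*v^2 + 34*v + 48)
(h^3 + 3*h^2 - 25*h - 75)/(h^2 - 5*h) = h + 8 + 15/h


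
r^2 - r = r*(r - 1)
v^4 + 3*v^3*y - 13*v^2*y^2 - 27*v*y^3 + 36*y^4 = (v - 3*y)*(v - y)*(v + 3*y)*(v + 4*y)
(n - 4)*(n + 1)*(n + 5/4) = n^3 - 7*n^2/4 - 31*n/4 - 5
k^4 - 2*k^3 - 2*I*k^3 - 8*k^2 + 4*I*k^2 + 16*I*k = k*(k - 4)*(k + 2)*(k - 2*I)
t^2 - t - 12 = (t - 4)*(t + 3)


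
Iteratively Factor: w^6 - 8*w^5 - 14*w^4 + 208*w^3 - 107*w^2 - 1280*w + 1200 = (w + 4)*(w^5 - 12*w^4 + 34*w^3 + 72*w^2 - 395*w + 300) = (w - 1)*(w + 4)*(w^4 - 11*w^3 + 23*w^2 + 95*w - 300) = (w - 5)*(w - 1)*(w + 4)*(w^3 - 6*w^2 - 7*w + 60) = (w - 5)*(w - 4)*(w - 1)*(w + 4)*(w^2 - 2*w - 15) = (w - 5)*(w - 4)*(w - 1)*(w + 3)*(w + 4)*(w - 5)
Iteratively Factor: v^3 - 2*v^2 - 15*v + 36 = (v - 3)*(v^2 + v - 12) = (v - 3)^2*(v + 4)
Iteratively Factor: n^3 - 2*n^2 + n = (n - 1)*(n^2 - n) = n*(n - 1)*(n - 1)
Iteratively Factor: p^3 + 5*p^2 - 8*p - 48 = (p - 3)*(p^2 + 8*p + 16) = (p - 3)*(p + 4)*(p + 4)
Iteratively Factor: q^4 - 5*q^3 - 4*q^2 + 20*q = (q - 5)*(q^3 - 4*q) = (q - 5)*(q - 2)*(q^2 + 2*q) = q*(q - 5)*(q - 2)*(q + 2)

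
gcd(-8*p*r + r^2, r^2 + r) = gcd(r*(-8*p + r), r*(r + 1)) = r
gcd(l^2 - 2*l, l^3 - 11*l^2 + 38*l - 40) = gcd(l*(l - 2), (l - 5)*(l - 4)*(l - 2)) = l - 2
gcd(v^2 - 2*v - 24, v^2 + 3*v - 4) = v + 4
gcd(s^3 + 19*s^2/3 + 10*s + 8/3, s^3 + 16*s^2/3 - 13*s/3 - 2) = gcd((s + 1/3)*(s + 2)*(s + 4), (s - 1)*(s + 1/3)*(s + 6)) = s + 1/3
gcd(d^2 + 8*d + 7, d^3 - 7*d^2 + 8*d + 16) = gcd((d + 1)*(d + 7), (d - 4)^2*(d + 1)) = d + 1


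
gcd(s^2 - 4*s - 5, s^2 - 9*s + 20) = s - 5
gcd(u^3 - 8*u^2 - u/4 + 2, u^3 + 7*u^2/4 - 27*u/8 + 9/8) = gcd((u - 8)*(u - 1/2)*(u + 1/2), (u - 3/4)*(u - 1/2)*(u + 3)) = u - 1/2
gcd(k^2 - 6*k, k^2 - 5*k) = k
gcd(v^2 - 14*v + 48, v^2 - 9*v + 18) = v - 6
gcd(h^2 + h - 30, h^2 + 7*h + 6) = h + 6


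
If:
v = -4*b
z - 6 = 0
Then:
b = -v/4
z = 6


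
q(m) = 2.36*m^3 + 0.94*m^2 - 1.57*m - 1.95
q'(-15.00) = 1563.23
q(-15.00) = -7731.90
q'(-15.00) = 1563.23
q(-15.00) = -7731.90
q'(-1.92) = 20.92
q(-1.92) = -12.17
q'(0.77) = 4.08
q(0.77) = -1.52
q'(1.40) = 14.94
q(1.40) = 4.17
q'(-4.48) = 132.11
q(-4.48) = -188.25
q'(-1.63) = 14.18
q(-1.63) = -7.11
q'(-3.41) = 74.35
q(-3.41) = -79.24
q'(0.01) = -1.55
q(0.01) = -1.97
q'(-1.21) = 6.52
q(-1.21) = -2.85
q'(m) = 7.08*m^2 + 1.88*m - 1.57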